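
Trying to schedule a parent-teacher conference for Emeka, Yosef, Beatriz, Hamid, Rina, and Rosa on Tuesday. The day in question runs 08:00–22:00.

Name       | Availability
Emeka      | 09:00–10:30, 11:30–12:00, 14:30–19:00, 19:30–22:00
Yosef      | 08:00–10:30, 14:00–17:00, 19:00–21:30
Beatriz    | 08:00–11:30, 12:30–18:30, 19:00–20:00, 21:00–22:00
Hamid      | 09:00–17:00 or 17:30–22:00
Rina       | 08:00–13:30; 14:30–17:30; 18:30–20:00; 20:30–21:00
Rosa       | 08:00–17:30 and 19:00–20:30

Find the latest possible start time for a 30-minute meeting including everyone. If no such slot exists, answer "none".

Emeka ∩ Yosef: 09:00-10:30, 14:30-17:00, 19:30-21:30.
Emeka ∩ Yosef ∩ Beatriz: 09:00-10:30, 14:30-17:00, 19:30-20:00, 21:00-21:30.
Emeka ∩ Yosef ∩ Beatriz ∩ Hamid: 09:00-10:30, 14:30-17:00, 19:30-20:00, 21:00-21:30.
Emeka ∩ Yosef ∩ Beatriz ∩ Hamid ∩ Rina: 09:00-10:30, 14:30-17:00, 19:30-20:00.
Emeka ∩ Yosef ∩ Beatriz ∩ Hamid ∩ Rina ∩ Rosa: 09:00-10:30, 14:30-17:00, 19:30-20:00.
The last common window of at least 30 minutes is 19:30-20:00; a 30-minute meeting can start as late as 19:30 and still end by 20:00.

19:30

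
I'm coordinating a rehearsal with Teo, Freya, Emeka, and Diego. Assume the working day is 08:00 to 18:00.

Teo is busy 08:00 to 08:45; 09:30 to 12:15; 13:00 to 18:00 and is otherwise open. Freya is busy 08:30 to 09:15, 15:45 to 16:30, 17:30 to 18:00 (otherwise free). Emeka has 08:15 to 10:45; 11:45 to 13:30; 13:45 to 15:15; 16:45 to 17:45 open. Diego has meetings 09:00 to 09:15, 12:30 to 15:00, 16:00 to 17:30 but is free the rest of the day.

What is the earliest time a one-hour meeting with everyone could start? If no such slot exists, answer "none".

none

Teo free: 08:45-09:30, 12:15-13:00 (invert busy blocks within the working day).
Freya free: 08:00-08:30, 09:15-15:45, 16:30-17:30 (invert busy blocks within the working day).
Emeka free: 08:15-10:45, 11:45-13:30, 13:45-15:15, 16:45-17:45.
Diego free: 08:00-09:00, 09:15-12:30, 15:00-16:00, 17:30-18:00 (invert busy blocks within the working day).
Teo ∩ Freya: 09:15-09:30, 12:15-13:00.
Teo ∩ Freya ∩ Emeka: 09:15-09:30, 12:15-13:00.
Teo ∩ Freya ∩ Emeka ∩ Diego: 09:15-09:30, 12:15-12:30.
So the common availability across everyone is 09:15-09:30, 12:15-12:30.
No common window is at least 60 minutes long.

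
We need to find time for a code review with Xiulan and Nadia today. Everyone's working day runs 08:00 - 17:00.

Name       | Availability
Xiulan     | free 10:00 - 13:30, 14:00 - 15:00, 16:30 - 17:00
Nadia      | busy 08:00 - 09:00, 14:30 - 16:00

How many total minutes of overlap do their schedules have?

Xiulan free: 10:00-13:30, 14:00-15:00, 16:30-17:00.
Nadia free: 09:00-14:30, 16:00-17:00 (invert busy blocks within the working day).
Xiulan ∩ Nadia: 10:00-13:30, 14:00-14:30, 16:30-17:00.
Summing the common windows: 210 + 30 + 30 = 270 minutes.

270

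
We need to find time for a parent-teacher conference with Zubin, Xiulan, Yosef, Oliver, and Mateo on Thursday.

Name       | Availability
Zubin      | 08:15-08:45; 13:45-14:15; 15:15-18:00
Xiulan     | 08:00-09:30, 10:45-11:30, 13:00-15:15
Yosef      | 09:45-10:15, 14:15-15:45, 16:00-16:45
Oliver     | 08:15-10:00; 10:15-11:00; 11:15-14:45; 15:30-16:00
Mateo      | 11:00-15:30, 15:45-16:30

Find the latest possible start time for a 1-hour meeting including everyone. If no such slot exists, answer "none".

Zubin ∩ Xiulan: 08:15-08:45, 13:45-14:15.
Zubin ∩ Xiulan ∩ Yosef: ∅.
Zubin ∩ Xiulan ∩ Yosef ∩ Oliver: ∅.
Zubin ∩ Xiulan ∩ Yosef ∩ Oliver ∩ Mateo: ∅.
There is no time when everyone is free.
No common window is at least 60 minutes long.

none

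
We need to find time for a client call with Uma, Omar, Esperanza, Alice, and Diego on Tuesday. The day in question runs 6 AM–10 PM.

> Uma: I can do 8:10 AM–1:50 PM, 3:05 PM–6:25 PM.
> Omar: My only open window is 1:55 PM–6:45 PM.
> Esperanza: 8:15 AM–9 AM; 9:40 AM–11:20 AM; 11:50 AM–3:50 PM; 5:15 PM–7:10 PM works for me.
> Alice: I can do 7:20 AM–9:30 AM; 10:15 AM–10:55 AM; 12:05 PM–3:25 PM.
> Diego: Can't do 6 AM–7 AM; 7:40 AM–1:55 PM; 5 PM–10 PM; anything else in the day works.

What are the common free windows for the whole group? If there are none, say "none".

15:05-15:25

Uma free: 08:10-13:50, 15:05-18:25.
Omar free: 13:55-18:45.
Esperanza free: 08:15-09:00, 09:40-11:20, 11:50-15:50, 17:15-19:10.
Alice free: 07:20-09:30, 10:15-10:55, 12:05-15:25.
Diego free: 07:00-07:40, 13:55-17:00 (invert busy blocks within the working day).
Uma ∩ Omar: 15:05-18:25.
Uma ∩ Omar ∩ Esperanza: 15:05-15:50, 17:15-18:25.
Uma ∩ Omar ∩ Esperanza ∩ Alice: 15:05-15:25.
Uma ∩ Omar ∩ Esperanza ∩ Alice ∩ Diego: 15:05-15:25.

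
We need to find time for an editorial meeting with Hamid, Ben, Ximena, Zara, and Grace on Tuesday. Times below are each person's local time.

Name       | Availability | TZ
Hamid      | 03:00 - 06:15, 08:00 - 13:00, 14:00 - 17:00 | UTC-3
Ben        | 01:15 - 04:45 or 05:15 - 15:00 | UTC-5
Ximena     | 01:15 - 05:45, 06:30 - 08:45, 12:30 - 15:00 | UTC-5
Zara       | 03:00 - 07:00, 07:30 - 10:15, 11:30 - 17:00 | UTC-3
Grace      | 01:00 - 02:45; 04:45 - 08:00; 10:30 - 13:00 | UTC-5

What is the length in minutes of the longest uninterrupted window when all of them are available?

Hamid in UTC: 06:00-09:15, 11:00-16:00, 17:00-20:00 (add 3h to convert from UTC-3).
Ben in UTC: 06:15-09:45, 10:15-20:00 (add 5h to convert from UTC-5).
Ximena in UTC: 06:15-10:45, 11:30-13:45, 17:30-20:00 (add 5h to convert from UTC-5).
Zara in UTC: 06:00-10:00, 10:30-13:15, 14:30-20:00 (add 3h to convert from UTC-3).
Grace in UTC: 06:00-07:45, 09:45-13:00, 15:30-18:00 (add 5h to convert from UTC-5).
Hamid ∩ Ben: 06:15-09:15, 11:00-16:00, 17:00-20:00.
Hamid ∩ Ben ∩ Ximena: 06:15-09:15, 11:30-13:45, 17:30-20:00.
Hamid ∩ Ben ∩ Ximena ∩ Zara: 06:15-09:15, 11:30-13:15, 17:30-20:00.
Hamid ∩ Ben ∩ Ximena ∩ Zara ∩ Grace: 06:15-07:45, 11:30-13:00, 17:30-18:00.
So the common availability across everyone is 06:15-07:45, 11:30-13:00, 17:30-18:00.
The longest is 06:15-07:45 at 90 minutes.

90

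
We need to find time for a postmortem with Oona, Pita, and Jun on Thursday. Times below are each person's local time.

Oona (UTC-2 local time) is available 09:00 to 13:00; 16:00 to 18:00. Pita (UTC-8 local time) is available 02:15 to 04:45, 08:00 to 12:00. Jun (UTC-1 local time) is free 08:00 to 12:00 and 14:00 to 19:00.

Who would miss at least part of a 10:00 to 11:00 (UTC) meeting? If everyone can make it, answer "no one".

Oona in UTC: 11:00-15:00, 18:00-20:00 (add 2h to convert from UTC-2).
Pita in UTC: 10:15-12:45, 16:00-20:00 (add 8h to convert from UTC-8).
Jun in UTC: 09:00-13:00, 15:00-20:00 (add 1h to convert from UTC-1).
Oona: not fully free for 10:00-11:00. Pita: not fully free for 10:00-11:00. Jun: free for 10:00-11:00.

Oona, Pita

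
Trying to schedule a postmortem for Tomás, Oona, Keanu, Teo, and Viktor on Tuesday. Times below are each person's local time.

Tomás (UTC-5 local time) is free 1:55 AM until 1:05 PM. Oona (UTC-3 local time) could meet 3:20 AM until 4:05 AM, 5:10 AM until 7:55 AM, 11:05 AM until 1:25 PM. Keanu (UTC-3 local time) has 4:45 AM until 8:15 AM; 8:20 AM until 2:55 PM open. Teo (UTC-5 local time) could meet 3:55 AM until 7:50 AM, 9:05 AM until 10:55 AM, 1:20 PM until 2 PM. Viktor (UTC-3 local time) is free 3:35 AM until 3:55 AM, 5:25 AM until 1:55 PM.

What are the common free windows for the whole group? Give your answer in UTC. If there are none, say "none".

08:55-10:55, 14:05-15:55

Tomás in UTC: 06:55-18:05 (add 5h to convert from UTC-5).
Oona in UTC: 06:20-07:05, 08:10-10:55, 14:05-16:25 (add 3h to convert from UTC-3).
Keanu in UTC: 07:45-11:15, 11:20-17:55 (add 3h to convert from UTC-3).
Teo in UTC: 08:55-12:50, 14:05-15:55, 18:20-19:00 (add 5h to convert from UTC-5).
Viktor in UTC: 06:35-06:55, 08:25-16:55 (add 3h to convert from UTC-3).
Tomás ∩ Oona: 06:55-07:05, 08:10-10:55, 14:05-16:25.
Tomás ∩ Oona ∩ Keanu: 08:10-10:55, 14:05-16:25.
Tomás ∩ Oona ∩ Keanu ∩ Teo: 08:55-10:55, 14:05-15:55.
Tomás ∩ Oona ∩ Keanu ∩ Teo ∩ Viktor: 08:55-10:55, 14:05-15:55.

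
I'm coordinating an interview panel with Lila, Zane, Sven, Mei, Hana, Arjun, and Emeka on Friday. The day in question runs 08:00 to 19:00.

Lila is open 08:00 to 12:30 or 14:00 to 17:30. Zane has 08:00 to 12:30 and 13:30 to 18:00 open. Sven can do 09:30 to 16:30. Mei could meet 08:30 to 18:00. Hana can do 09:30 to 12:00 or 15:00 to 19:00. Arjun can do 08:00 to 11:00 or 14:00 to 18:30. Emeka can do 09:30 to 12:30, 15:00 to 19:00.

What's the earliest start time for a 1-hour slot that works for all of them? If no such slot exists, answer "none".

Lila ∩ Zane: 08:00-12:30, 14:00-17:30.
Lila ∩ Zane ∩ Sven: 09:30-12:30, 14:00-16:30.
Lila ∩ Zane ∩ Sven ∩ Mei: 09:30-12:30, 14:00-16:30.
Lila ∩ Zane ∩ Sven ∩ Mei ∩ Hana: 09:30-12:00, 15:00-16:30.
Lila ∩ Zane ∩ Sven ∩ Mei ∩ Hana ∩ Arjun: 09:30-11:00, 15:00-16:30.
Lila ∩ Zane ∩ Sven ∩ Mei ∩ Hana ∩ Arjun ∩ Emeka: 09:30-11:00, 15:00-16:30.
The first common window of at least 60 minutes is 09:30-11:00, so the earliest start is 09:30.

09:30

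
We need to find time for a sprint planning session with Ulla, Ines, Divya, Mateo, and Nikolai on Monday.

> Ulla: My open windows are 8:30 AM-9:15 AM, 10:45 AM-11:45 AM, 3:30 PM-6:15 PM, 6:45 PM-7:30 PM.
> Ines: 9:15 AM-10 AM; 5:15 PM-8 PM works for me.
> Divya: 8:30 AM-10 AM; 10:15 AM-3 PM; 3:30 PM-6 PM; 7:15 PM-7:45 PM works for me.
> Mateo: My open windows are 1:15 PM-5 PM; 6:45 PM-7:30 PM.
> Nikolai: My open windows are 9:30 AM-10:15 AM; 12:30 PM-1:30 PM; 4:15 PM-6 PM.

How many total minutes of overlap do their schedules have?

Ulla ∩ Ines: 17:15-18:15, 18:45-19:30.
Ulla ∩ Ines ∩ Divya: 17:15-18:00, 19:15-19:30.
Ulla ∩ Ines ∩ Divya ∩ Mateo: 19:15-19:30.
Ulla ∩ Ines ∩ Divya ∩ Mateo ∩ Nikolai: ∅.
There is no time when everyone is free.
There is no common window, so the total is 0 minutes.

0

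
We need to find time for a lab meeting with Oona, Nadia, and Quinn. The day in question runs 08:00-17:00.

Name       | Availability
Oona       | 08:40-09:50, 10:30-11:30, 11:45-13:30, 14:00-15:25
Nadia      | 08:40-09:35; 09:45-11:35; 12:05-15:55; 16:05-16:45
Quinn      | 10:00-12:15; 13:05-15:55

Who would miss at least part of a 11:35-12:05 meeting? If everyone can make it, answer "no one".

Nadia, Oona

Oona: not fully free for 11:35-12:05. Nadia: not fully free for 11:35-12:05. Quinn: free for 11:35-12:05.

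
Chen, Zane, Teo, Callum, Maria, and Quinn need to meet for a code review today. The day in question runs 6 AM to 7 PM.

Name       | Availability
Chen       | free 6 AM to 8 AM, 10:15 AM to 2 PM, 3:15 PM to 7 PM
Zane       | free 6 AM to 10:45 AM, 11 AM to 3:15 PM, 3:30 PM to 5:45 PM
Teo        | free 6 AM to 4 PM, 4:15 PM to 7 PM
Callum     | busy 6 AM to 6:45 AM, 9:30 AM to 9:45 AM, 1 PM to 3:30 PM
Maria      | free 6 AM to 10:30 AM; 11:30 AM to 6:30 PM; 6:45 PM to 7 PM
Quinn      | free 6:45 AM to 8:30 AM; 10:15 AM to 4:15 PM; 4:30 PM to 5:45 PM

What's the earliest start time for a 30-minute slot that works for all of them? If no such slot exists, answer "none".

06:45

Chen free: 06:00-08:00, 10:15-14:00, 15:15-19:00.
Zane free: 06:00-10:45, 11:00-15:15, 15:30-17:45.
Teo free: 06:00-16:00, 16:15-19:00.
Callum free: 06:45-09:30, 09:45-13:00, 15:30-19:00 (invert busy blocks within the working day).
Maria free: 06:00-10:30, 11:30-18:30, 18:45-19:00.
Quinn free: 06:45-08:30, 10:15-16:15, 16:30-17:45.
Chen ∩ Zane: 06:00-08:00, 10:15-10:45, 11:00-14:00, 15:30-17:45.
Chen ∩ Zane ∩ Teo: 06:00-08:00, 10:15-10:45, 11:00-14:00, 15:30-16:00, 16:15-17:45.
Chen ∩ Zane ∩ Teo ∩ Callum: 06:45-08:00, 10:15-10:45, 11:00-13:00, 15:30-16:00, 16:15-17:45.
Chen ∩ Zane ∩ Teo ∩ Callum ∩ Maria: 06:45-08:00, 10:15-10:30, 11:30-13:00, 15:30-16:00, 16:15-17:45.
Chen ∩ Zane ∩ Teo ∩ Callum ∩ Maria ∩ Quinn: 06:45-08:00, 10:15-10:30, 11:30-13:00, 15:30-16:00, 16:30-17:45.
Those are the intersection windows.
The first common window of at least 30 minutes is 06:45-08:00, so the earliest start is 06:45.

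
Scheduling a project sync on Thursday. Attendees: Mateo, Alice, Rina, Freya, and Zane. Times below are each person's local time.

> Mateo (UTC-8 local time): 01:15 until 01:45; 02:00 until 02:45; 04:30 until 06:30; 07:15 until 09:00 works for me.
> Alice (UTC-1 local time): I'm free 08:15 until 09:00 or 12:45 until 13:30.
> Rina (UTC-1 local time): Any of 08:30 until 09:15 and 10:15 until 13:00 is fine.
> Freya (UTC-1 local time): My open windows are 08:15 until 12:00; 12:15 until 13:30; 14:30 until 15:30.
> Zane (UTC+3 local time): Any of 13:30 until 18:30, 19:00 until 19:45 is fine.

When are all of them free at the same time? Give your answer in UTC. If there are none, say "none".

13:45-14:00

Mateo in UTC: 09:15-09:45, 10:00-10:45, 12:30-14:30, 15:15-17:00 (add 8h to convert from UTC-8).
Alice in UTC: 09:15-10:00, 13:45-14:30 (add 1h to convert from UTC-1).
Rina in UTC: 09:30-10:15, 11:15-14:00 (add 1h to convert from UTC-1).
Freya in UTC: 09:15-13:00, 13:15-14:30, 15:30-16:30 (add 1h to convert from UTC-1).
Zane in UTC: 10:30-15:30, 16:00-16:45 (subtract 3h to convert from UTC+3).
Mateo ∩ Alice: 09:15-09:45, 13:45-14:30.
Mateo ∩ Alice ∩ Rina: 09:30-09:45, 13:45-14:00.
Mateo ∩ Alice ∩ Rina ∩ Freya: 09:30-09:45, 13:45-14:00.
Mateo ∩ Alice ∩ Rina ∩ Freya ∩ Zane: 13:45-14:00.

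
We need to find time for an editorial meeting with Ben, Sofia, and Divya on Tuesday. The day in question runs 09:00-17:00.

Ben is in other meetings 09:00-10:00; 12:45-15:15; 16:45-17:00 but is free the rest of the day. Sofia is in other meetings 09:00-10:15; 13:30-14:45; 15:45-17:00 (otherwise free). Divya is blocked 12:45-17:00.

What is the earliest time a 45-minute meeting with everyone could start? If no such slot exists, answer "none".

Ben free: 10:00-12:45, 15:15-16:45 (invert busy blocks within the working day).
Sofia free: 10:15-13:30, 14:45-15:45 (invert busy blocks within the working day).
Divya free: 09:00-12:45 (invert busy blocks within the working day).
Ben ∩ Sofia: 10:15-12:45, 15:15-15:45.
Ben ∩ Sofia ∩ Divya: 10:15-12:45.
So the common availability across everyone is 10:15-12:45.
The first common window of at least 45 minutes is 10:15-12:45, so the earliest start is 10:15.

10:15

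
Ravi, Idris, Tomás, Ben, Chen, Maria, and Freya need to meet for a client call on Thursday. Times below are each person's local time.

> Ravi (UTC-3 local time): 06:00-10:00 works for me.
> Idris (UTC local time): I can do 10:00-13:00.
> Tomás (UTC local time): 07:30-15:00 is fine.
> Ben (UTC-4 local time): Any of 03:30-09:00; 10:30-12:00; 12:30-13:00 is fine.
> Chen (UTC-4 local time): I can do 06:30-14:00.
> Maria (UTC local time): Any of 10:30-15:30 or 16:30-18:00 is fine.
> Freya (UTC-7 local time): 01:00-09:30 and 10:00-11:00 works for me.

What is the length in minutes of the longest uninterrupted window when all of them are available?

150

Ravi in UTC: 09:00-13:00 (add 3h to convert from UTC-3).
Idris in UTC: 10:00-13:00.
Tomás in UTC: 07:30-15:00.
Ben in UTC: 07:30-13:00, 14:30-16:00, 16:30-17:00 (add 4h to convert from UTC-4).
Chen in UTC: 10:30-18:00 (add 4h to convert from UTC-4).
Maria in UTC: 10:30-15:30, 16:30-18:00.
Freya in UTC: 08:00-16:30, 17:00-18:00 (add 7h to convert from UTC-7).
Ravi ∩ Idris: 10:00-13:00.
Ravi ∩ Idris ∩ Tomás: 10:00-13:00.
Ravi ∩ Idris ∩ Tomás ∩ Ben: 10:00-13:00.
Ravi ∩ Idris ∩ Tomás ∩ Ben ∩ Chen: 10:30-13:00.
Ravi ∩ Idris ∩ Tomás ∩ Ben ∩ Chen ∩ Maria: 10:30-13:00.
Ravi ∩ Idris ∩ Tomás ∩ Ben ∩ Chen ∩ Maria ∩ Freya: 10:30-13:00.
The longest is 10:30-13:00 at 150 minutes.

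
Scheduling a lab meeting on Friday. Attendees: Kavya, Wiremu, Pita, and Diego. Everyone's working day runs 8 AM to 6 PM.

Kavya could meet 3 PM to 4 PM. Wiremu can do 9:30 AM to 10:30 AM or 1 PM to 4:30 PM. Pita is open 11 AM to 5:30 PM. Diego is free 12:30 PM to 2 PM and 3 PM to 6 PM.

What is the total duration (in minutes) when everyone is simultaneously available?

60

Kavya ∩ Wiremu: 15:00-16:00.
Kavya ∩ Wiremu ∩ Pita: 15:00-16:00.
Kavya ∩ Wiremu ∩ Pita ∩ Diego: 15:00-16:00.
That's a single block of 60 minutes.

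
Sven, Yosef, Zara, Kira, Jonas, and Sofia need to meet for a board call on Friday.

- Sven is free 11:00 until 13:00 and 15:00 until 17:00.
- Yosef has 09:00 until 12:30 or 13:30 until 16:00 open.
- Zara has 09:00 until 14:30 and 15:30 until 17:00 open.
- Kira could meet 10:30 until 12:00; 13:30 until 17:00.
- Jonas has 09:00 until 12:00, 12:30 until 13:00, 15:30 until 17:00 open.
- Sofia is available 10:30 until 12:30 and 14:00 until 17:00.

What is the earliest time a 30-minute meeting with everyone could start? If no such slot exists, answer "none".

Sven ∩ Yosef: 11:00-12:30, 15:00-16:00.
Sven ∩ Yosef ∩ Zara: 11:00-12:30, 15:30-16:00.
Sven ∩ Yosef ∩ Zara ∩ Kira: 11:00-12:00, 15:30-16:00.
Sven ∩ Yosef ∩ Zara ∩ Kira ∩ Jonas: 11:00-12:00, 15:30-16:00.
Sven ∩ Yosef ∩ Zara ∩ Kira ∩ Jonas ∩ Sofia: 11:00-12:00, 15:30-16:00.
The first common window of at least 30 minutes is 11:00-12:00, so the earliest start is 11:00.

11:00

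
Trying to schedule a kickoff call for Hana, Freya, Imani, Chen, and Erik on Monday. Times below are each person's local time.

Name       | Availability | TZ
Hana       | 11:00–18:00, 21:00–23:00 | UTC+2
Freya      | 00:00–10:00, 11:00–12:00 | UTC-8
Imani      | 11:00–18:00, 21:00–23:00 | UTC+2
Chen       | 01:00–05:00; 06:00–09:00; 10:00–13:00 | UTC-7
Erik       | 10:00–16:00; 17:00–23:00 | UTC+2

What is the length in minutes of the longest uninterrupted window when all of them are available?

180

Hana in UTC: 09:00-16:00, 19:00-21:00 (subtract 2h to convert from UTC+2).
Freya in UTC: 08:00-18:00, 19:00-20:00 (add 8h to convert from UTC-8).
Imani in UTC: 09:00-16:00, 19:00-21:00 (subtract 2h to convert from UTC+2).
Chen in UTC: 08:00-12:00, 13:00-16:00, 17:00-20:00 (add 7h to convert from UTC-7).
Erik in UTC: 08:00-14:00, 15:00-21:00 (subtract 2h to convert from UTC+2).
Hana ∩ Freya: 09:00-16:00, 19:00-20:00.
Hana ∩ Freya ∩ Imani: 09:00-16:00, 19:00-20:00.
Hana ∩ Freya ∩ Imani ∩ Chen: 09:00-12:00, 13:00-16:00, 19:00-20:00.
Hana ∩ Freya ∩ Imani ∩ Chen ∩ Erik: 09:00-12:00, 13:00-14:00, 15:00-16:00, 19:00-20:00.
The longest is 09:00-12:00 at 180 minutes.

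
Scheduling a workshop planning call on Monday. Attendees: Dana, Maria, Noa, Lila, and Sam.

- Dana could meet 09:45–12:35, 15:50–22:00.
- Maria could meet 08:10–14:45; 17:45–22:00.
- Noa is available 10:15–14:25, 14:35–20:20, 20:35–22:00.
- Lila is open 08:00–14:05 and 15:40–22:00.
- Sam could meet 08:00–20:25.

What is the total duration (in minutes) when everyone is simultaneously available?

295

Dana ∩ Maria: 09:45-12:35, 17:45-22:00.
Dana ∩ Maria ∩ Noa: 10:15-12:35, 17:45-20:20, 20:35-22:00.
Dana ∩ Maria ∩ Noa ∩ Lila: 10:15-12:35, 17:45-20:20, 20:35-22:00.
Dana ∩ Maria ∩ Noa ∩ Lila ∩ Sam: 10:15-12:35, 17:45-20:20.
Summing the common windows: 140 + 155 = 295 minutes.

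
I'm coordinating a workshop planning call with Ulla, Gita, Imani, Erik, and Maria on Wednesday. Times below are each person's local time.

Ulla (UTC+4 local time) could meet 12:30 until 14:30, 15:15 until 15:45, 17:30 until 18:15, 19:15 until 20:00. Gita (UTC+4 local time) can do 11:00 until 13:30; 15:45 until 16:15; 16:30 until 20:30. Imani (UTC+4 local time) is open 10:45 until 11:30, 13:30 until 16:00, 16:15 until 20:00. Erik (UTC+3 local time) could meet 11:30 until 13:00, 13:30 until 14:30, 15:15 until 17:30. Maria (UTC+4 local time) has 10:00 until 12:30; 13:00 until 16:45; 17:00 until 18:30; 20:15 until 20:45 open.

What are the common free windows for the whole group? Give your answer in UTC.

13:30-14:15

Ulla in UTC: 08:30-10:30, 11:15-11:45, 13:30-14:15, 15:15-16:00 (subtract 4h to convert from UTC+4).
Gita in UTC: 07:00-09:30, 11:45-12:15, 12:30-16:30 (subtract 4h to convert from UTC+4).
Imani in UTC: 06:45-07:30, 09:30-12:00, 12:15-16:00 (subtract 4h to convert from UTC+4).
Erik in UTC: 08:30-10:00, 10:30-11:30, 12:15-14:30 (subtract 3h to convert from UTC+3).
Maria in UTC: 06:00-08:30, 09:00-12:45, 13:00-14:30, 16:15-16:45 (subtract 4h to convert from UTC+4).
Ulla ∩ Gita: 08:30-09:30, 13:30-14:15, 15:15-16:00.
Ulla ∩ Gita ∩ Imani: 13:30-14:15, 15:15-16:00.
Ulla ∩ Gita ∩ Imani ∩ Erik: 13:30-14:15.
Ulla ∩ Gita ∩ Imani ∩ Erik ∩ Maria: 13:30-14:15.
So the common availability across everyone is 13:30-14:15.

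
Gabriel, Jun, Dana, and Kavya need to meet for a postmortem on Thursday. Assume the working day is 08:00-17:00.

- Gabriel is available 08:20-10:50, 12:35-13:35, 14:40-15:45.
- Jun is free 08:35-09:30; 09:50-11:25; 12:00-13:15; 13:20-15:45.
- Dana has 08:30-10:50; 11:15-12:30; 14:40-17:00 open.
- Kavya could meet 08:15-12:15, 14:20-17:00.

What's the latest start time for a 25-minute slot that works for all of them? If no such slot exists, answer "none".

Gabriel ∩ Jun: 08:35-09:30, 09:50-10:50, 12:35-13:15, 13:20-13:35, 14:40-15:45.
Gabriel ∩ Jun ∩ Dana: 08:35-09:30, 09:50-10:50, 14:40-15:45.
Gabriel ∩ Jun ∩ Dana ∩ Kavya: 08:35-09:30, 09:50-10:50, 14:40-15:45.
So the common availability across everyone is 08:35-09:30, 09:50-10:50, 14:40-15:45.
The last common window of at least 25 minutes is 14:40-15:45; a 25-minute meeting can start as late as 15:20 and still end by 15:45.

15:20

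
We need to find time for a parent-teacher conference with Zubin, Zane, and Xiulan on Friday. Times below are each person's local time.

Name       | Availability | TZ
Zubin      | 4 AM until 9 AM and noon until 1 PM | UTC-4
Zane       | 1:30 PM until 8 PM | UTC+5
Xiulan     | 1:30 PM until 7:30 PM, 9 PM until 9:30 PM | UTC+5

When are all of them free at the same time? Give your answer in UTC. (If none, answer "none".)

08:30-13:00

Zubin in UTC: 08:00-13:00, 16:00-17:00 (add 4h to convert from UTC-4).
Zane in UTC: 08:30-15:00 (subtract 5h to convert from UTC+5).
Xiulan in UTC: 08:30-14:30, 16:00-16:30 (subtract 5h to convert from UTC+5).
Zubin ∩ Zane: 08:30-13:00.
Zubin ∩ Zane ∩ Xiulan: 08:30-13:00.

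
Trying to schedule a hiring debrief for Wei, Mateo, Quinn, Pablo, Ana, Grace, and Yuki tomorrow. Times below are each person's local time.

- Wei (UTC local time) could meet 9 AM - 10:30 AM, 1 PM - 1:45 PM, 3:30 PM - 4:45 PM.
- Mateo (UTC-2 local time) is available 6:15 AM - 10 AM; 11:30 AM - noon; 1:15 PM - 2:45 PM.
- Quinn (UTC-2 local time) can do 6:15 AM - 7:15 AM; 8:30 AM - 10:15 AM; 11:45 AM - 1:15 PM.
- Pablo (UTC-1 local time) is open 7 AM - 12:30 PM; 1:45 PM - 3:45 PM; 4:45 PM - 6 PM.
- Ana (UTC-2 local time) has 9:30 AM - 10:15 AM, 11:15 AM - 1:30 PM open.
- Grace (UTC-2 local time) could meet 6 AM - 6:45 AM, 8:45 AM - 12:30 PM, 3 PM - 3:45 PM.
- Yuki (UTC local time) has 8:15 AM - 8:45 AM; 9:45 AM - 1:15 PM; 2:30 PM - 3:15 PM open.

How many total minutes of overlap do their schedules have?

Wei in UTC: 09:00-10:30, 13:00-13:45, 15:30-16:45.
Mateo in UTC: 08:15-12:00, 13:30-14:00, 15:15-16:45 (add 2h to convert from UTC-2).
Quinn in UTC: 08:15-09:15, 10:30-12:15, 13:45-15:15 (add 2h to convert from UTC-2).
Pablo in UTC: 08:00-13:30, 14:45-16:45, 17:45-19:00 (add 1h to convert from UTC-1).
Ana in UTC: 11:30-12:15, 13:15-15:30 (add 2h to convert from UTC-2).
Grace in UTC: 08:00-08:45, 10:45-14:30, 17:00-17:45 (add 2h to convert from UTC-2).
Yuki in UTC: 08:15-08:45, 09:45-13:15, 14:30-15:15.
Wei ∩ Mateo: 09:00-10:30, 13:30-13:45, 15:30-16:45.
Wei ∩ Mateo ∩ Quinn: 09:00-09:15.
Wei ∩ Mateo ∩ Quinn ∩ Pablo: 09:00-09:15.
Wei ∩ Mateo ∩ Quinn ∩ Pablo ∩ Ana: ∅.
Wei ∩ Mateo ∩ Quinn ∩ Pablo ∩ Ana ∩ Grace: ∅.
Wei ∩ Mateo ∩ Quinn ∩ Pablo ∩ Ana ∩ Grace ∩ Yuki: ∅.
There is no time when everyone is free.
There is no common window, so the total is 0 minutes.

0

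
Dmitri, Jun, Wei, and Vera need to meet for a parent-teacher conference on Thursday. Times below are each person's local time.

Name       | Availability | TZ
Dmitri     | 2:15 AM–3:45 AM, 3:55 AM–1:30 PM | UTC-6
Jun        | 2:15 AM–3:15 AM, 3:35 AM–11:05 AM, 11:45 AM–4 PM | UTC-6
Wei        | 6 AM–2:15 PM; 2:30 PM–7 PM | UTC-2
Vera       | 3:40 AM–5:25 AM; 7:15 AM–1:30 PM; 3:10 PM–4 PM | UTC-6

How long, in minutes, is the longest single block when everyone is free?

Dmitri in UTC: 08:15-09:45, 09:55-19:30 (add 6h to convert from UTC-6).
Jun in UTC: 08:15-09:15, 09:35-17:05, 17:45-22:00 (add 6h to convert from UTC-6).
Wei in UTC: 08:00-16:15, 16:30-21:00 (add 2h to convert from UTC-2).
Vera in UTC: 09:40-11:25, 13:15-19:30, 21:10-22:00 (add 6h to convert from UTC-6).
Dmitri ∩ Jun: 08:15-09:15, 09:35-09:45, 09:55-17:05, 17:45-19:30.
Dmitri ∩ Jun ∩ Wei: 08:15-09:15, 09:35-09:45, 09:55-16:15, 16:30-17:05, 17:45-19:30.
Dmitri ∩ Jun ∩ Wei ∩ Vera: 09:40-09:45, 09:55-11:25, 13:15-16:15, 16:30-17:05, 17:45-19:30.
The longest is 13:15-16:15 at 180 minutes.

180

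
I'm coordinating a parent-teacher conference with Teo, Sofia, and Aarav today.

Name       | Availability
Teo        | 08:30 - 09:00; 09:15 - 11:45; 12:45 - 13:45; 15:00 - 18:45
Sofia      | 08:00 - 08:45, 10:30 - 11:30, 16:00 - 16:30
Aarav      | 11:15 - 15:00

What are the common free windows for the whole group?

11:15-11:30

Teo ∩ Sofia: 08:30-08:45, 10:30-11:30, 16:00-16:30.
Teo ∩ Sofia ∩ Aarav: 11:15-11:30.
Those are the intersection windows.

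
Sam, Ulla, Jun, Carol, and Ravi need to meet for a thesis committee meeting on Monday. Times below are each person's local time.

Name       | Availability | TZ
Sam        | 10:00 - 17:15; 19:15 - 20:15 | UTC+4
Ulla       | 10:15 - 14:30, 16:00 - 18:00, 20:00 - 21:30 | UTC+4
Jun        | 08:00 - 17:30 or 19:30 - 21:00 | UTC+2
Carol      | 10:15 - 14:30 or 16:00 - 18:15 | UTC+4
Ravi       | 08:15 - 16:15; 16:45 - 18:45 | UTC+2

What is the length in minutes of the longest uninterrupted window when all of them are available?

255

Sam in UTC: 06:00-13:15, 15:15-16:15 (subtract 4h to convert from UTC+4).
Ulla in UTC: 06:15-10:30, 12:00-14:00, 16:00-17:30 (subtract 4h to convert from UTC+4).
Jun in UTC: 06:00-15:30, 17:30-19:00 (subtract 2h to convert from UTC+2).
Carol in UTC: 06:15-10:30, 12:00-14:15 (subtract 4h to convert from UTC+4).
Ravi in UTC: 06:15-14:15, 14:45-16:45 (subtract 2h to convert from UTC+2).
Sam ∩ Ulla: 06:15-10:30, 12:00-13:15, 16:00-16:15.
Sam ∩ Ulla ∩ Jun: 06:15-10:30, 12:00-13:15.
Sam ∩ Ulla ∩ Jun ∩ Carol: 06:15-10:30, 12:00-13:15.
Sam ∩ Ulla ∩ Jun ∩ Carol ∩ Ravi: 06:15-10:30, 12:00-13:15.
The longest is 06:15-10:30 at 255 minutes.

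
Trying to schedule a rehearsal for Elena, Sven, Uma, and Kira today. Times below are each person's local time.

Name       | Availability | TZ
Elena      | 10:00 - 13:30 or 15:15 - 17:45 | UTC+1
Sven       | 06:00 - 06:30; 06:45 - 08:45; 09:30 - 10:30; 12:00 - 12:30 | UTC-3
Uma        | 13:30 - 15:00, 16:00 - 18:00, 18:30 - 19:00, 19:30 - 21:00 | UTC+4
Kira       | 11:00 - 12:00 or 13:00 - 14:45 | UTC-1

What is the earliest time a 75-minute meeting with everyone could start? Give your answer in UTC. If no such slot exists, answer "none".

Elena in UTC: 09:00-12:30, 14:15-16:45 (subtract 1h to convert from UTC+1).
Sven in UTC: 09:00-09:30, 09:45-11:45, 12:30-13:30, 15:00-15:30 (add 3h to convert from UTC-3).
Uma in UTC: 09:30-11:00, 12:00-14:00, 14:30-15:00, 15:30-17:00 (subtract 4h to convert from UTC+4).
Kira in UTC: 12:00-13:00, 14:00-15:45 (add 1h to convert from UTC-1).
Elena ∩ Sven: 09:00-09:30, 09:45-11:45, 15:00-15:30.
Elena ∩ Sven ∩ Uma: 09:45-11:00.
Elena ∩ Sven ∩ Uma ∩ Kira: ∅.
There is no time when everyone is free.
No common window is at least 75 minutes long.

none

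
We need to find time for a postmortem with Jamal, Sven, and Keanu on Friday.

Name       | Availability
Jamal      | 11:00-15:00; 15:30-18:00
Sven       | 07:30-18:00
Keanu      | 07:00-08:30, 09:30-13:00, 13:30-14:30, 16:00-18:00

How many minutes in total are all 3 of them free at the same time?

Jamal ∩ Sven: 11:00-15:00, 15:30-18:00.
Jamal ∩ Sven ∩ Keanu: 11:00-13:00, 13:30-14:30, 16:00-18:00.
Summing the common windows: 120 + 60 + 120 = 300 minutes.

300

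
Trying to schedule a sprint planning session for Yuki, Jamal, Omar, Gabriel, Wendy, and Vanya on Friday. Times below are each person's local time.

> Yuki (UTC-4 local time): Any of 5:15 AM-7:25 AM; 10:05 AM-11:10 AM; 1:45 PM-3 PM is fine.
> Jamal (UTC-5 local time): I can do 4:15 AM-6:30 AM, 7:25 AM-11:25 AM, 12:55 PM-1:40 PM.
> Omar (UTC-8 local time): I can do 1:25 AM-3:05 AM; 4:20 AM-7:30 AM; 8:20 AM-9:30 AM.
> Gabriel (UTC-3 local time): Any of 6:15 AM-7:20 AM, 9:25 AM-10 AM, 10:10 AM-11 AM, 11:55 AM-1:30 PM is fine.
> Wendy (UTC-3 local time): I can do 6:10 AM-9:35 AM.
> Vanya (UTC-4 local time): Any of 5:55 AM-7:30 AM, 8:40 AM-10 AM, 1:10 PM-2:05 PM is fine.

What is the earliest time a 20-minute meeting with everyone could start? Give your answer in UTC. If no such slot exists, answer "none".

Yuki in UTC: 09:15-11:25, 14:05-15:10, 17:45-19:00 (add 4h to convert from UTC-4).
Jamal in UTC: 09:15-11:30, 12:25-16:25, 17:55-18:40 (add 5h to convert from UTC-5).
Omar in UTC: 09:25-11:05, 12:20-15:30, 16:20-17:30 (add 8h to convert from UTC-8).
Gabriel in UTC: 09:15-10:20, 12:25-13:00, 13:10-14:00, 14:55-16:30 (add 3h to convert from UTC-3).
Wendy in UTC: 09:10-12:35 (add 3h to convert from UTC-3).
Vanya in UTC: 09:55-11:30, 12:40-14:00, 17:10-18:05 (add 4h to convert from UTC-4).
Yuki ∩ Jamal: 09:15-11:25, 14:05-15:10, 17:55-18:40.
Yuki ∩ Jamal ∩ Omar: 09:25-11:05, 14:05-15:10.
Yuki ∩ Jamal ∩ Omar ∩ Gabriel: 09:25-10:20, 14:55-15:10.
Yuki ∩ Jamal ∩ Omar ∩ Gabriel ∩ Wendy: 09:25-10:20.
Yuki ∩ Jamal ∩ Omar ∩ Gabriel ∩ Wendy ∩ Vanya: 09:55-10:20.
So the common availability across everyone is 09:55-10:20.
The first common window of at least 20 minutes is 09:55-10:20, so the earliest start is 09:55.

09:55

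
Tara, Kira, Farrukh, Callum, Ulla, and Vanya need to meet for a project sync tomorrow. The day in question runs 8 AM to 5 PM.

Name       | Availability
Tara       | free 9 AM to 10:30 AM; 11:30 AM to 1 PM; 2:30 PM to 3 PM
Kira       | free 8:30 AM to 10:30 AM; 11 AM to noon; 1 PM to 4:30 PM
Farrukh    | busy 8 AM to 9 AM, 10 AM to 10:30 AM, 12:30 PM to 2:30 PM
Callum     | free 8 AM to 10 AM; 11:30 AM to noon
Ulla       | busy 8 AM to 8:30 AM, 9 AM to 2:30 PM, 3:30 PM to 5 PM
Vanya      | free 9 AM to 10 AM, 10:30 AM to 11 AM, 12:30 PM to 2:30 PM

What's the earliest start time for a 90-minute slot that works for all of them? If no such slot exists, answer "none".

none

Tara free: 09:00-10:30, 11:30-13:00, 14:30-15:00.
Kira free: 08:30-10:30, 11:00-12:00, 13:00-16:30.
Farrukh free: 09:00-10:00, 10:30-12:30, 14:30-17:00 (invert busy blocks within the working day).
Callum free: 08:00-10:00, 11:30-12:00.
Ulla free: 08:30-09:00, 14:30-15:30 (invert busy blocks within the working day).
Vanya free: 09:00-10:00, 10:30-11:00, 12:30-14:30.
Tara ∩ Kira: 09:00-10:30, 11:30-12:00, 14:30-15:00.
Tara ∩ Kira ∩ Farrukh: 09:00-10:00, 11:30-12:00, 14:30-15:00.
Tara ∩ Kira ∩ Farrukh ∩ Callum: 09:00-10:00, 11:30-12:00.
Tara ∩ Kira ∩ Farrukh ∩ Callum ∩ Ulla: ∅.
Tara ∩ Kira ∩ Farrukh ∩ Callum ∩ Ulla ∩ Vanya: ∅.
There is no time when everyone is free.
No common window is at least 90 minutes long.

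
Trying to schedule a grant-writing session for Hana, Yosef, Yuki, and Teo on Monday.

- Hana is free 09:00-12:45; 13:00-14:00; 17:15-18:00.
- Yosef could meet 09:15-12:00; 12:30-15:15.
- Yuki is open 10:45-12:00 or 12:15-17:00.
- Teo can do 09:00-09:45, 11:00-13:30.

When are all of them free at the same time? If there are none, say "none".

Hana ∩ Yosef: 09:15-12:00, 12:30-12:45, 13:00-14:00.
Hana ∩ Yosef ∩ Yuki: 10:45-12:00, 12:30-12:45, 13:00-14:00.
Hana ∩ Yosef ∩ Yuki ∩ Teo: 11:00-12:00, 12:30-12:45, 13:00-13:30.
So the common availability across everyone is 11:00-12:00, 12:30-12:45, 13:00-13:30.

11:00-12:00, 12:30-12:45, 13:00-13:30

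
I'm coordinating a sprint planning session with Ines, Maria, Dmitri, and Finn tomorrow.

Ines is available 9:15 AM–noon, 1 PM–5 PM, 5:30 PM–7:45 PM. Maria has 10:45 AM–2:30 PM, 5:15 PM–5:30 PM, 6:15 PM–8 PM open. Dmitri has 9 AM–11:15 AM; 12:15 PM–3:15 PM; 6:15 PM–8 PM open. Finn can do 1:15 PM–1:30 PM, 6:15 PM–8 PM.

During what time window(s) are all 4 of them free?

13:15-13:30, 18:15-19:45

Ines ∩ Maria: 10:45-12:00, 13:00-14:30, 18:15-19:45.
Ines ∩ Maria ∩ Dmitri: 10:45-11:15, 13:00-14:30, 18:15-19:45.
Ines ∩ Maria ∩ Dmitri ∩ Finn: 13:15-13:30, 18:15-19:45.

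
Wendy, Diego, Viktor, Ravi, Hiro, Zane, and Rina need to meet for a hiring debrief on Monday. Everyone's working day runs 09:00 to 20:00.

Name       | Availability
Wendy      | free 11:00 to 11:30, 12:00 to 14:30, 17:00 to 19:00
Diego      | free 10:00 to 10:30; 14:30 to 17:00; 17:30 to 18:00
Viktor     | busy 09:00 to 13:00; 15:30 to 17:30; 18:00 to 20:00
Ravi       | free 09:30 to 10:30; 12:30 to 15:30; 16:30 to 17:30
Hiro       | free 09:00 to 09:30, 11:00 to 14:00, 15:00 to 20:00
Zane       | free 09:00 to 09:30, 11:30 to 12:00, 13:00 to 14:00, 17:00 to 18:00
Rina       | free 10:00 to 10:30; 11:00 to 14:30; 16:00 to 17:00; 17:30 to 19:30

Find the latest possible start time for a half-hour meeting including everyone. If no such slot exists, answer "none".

Wendy free: 11:00-11:30, 12:00-14:30, 17:00-19:00.
Diego free: 10:00-10:30, 14:30-17:00, 17:30-18:00.
Viktor free: 13:00-15:30, 17:30-18:00 (invert busy blocks within the working day).
Ravi free: 09:30-10:30, 12:30-15:30, 16:30-17:30.
Hiro free: 09:00-09:30, 11:00-14:00, 15:00-20:00.
Zane free: 09:00-09:30, 11:30-12:00, 13:00-14:00, 17:00-18:00.
Rina free: 10:00-10:30, 11:00-14:30, 16:00-17:00, 17:30-19:30.
Wendy ∩ Diego: 17:30-18:00.
Wendy ∩ Diego ∩ Viktor: 17:30-18:00.
Wendy ∩ Diego ∩ Viktor ∩ Ravi: ∅.
Wendy ∩ Diego ∩ Viktor ∩ Ravi ∩ Hiro: ∅.
Wendy ∩ Diego ∩ Viktor ∩ Ravi ∩ Hiro ∩ Zane: ∅.
Wendy ∩ Diego ∩ Viktor ∩ Ravi ∩ Hiro ∩ Zane ∩ Rina: ∅.
There is no time when everyone is free.
No common window is at least 30 minutes long.

none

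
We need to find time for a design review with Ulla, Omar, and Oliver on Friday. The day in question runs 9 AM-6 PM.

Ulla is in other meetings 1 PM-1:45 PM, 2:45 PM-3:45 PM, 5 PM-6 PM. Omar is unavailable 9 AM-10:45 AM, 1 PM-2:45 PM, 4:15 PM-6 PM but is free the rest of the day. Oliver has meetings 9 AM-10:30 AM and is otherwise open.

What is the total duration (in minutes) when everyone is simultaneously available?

Ulla free: 09:00-13:00, 13:45-14:45, 15:45-17:00 (invert busy blocks within the working day).
Omar free: 10:45-13:00, 14:45-16:15 (invert busy blocks within the working day).
Oliver free: 10:30-18:00 (invert busy blocks within the working day).
Ulla ∩ Omar: 10:45-13:00, 15:45-16:15.
Ulla ∩ Omar ∩ Oliver: 10:45-13:00, 15:45-16:15.
So the common availability across everyone is 10:45-13:00, 15:45-16:15.
Summing the common windows: 135 + 30 = 165 minutes.

165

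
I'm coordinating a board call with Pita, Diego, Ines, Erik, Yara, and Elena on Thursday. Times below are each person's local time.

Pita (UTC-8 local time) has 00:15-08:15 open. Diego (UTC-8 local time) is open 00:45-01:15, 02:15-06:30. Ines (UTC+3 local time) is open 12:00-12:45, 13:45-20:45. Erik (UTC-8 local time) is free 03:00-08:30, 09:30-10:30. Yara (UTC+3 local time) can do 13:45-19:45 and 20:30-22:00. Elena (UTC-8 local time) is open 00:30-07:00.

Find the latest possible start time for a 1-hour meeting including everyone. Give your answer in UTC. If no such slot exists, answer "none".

13:30

Pita in UTC: 08:15-16:15 (add 8h to convert from UTC-8).
Diego in UTC: 08:45-09:15, 10:15-14:30 (add 8h to convert from UTC-8).
Ines in UTC: 09:00-09:45, 10:45-17:45 (subtract 3h to convert from UTC+3).
Erik in UTC: 11:00-16:30, 17:30-18:30 (add 8h to convert from UTC-8).
Yara in UTC: 10:45-16:45, 17:30-19:00 (subtract 3h to convert from UTC+3).
Elena in UTC: 08:30-15:00 (add 8h to convert from UTC-8).
Pita ∩ Diego: 08:45-09:15, 10:15-14:30.
Pita ∩ Diego ∩ Ines: 09:00-09:15, 10:45-14:30.
Pita ∩ Diego ∩ Ines ∩ Erik: 11:00-14:30.
Pita ∩ Diego ∩ Ines ∩ Erik ∩ Yara: 11:00-14:30.
Pita ∩ Diego ∩ Ines ∩ Erik ∩ Yara ∩ Elena: 11:00-14:30.
So the common availability across everyone is 11:00-14:30.
The last common window of at least 60 minutes is 11:00-14:30; a 60-minute meeting can start as late as 13:30 and still end by 14:30.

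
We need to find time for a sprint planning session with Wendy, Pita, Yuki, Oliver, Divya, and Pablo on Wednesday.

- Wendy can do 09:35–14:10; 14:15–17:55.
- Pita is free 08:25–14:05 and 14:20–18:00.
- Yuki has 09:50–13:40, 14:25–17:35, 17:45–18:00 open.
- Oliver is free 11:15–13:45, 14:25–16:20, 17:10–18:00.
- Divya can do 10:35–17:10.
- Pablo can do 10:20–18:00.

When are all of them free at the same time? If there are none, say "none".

11:15-13:40, 14:25-16:20

Wendy ∩ Pita: 09:35-14:05, 14:20-17:55.
Wendy ∩ Pita ∩ Yuki: 09:50-13:40, 14:25-17:35, 17:45-17:55.
Wendy ∩ Pita ∩ Yuki ∩ Oliver: 11:15-13:40, 14:25-16:20, 17:10-17:35, 17:45-17:55.
Wendy ∩ Pita ∩ Yuki ∩ Oliver ∩ Divya: 11:15-13:40, 14:25-16:20.
Wendy ∩ Pita ∩ Yuki ∩ Oliver ∩ Divya ∩ Pablo: 11:15-13:40, 14:25-16:20.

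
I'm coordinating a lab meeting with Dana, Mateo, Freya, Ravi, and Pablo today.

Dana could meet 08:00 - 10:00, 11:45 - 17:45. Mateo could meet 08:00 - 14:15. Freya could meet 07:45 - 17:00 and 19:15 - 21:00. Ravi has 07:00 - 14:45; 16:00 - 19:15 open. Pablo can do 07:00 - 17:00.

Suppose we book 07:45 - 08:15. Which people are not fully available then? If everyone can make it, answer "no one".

Dana, Mateo

Dana: not fully free for 07:45-08:15. Mateo: not fully free for 07:45-08:15. Freya: free for 07:45-08:15. Ravi: free for 07:45-08:15. Pablo: free for 07:45-08:15.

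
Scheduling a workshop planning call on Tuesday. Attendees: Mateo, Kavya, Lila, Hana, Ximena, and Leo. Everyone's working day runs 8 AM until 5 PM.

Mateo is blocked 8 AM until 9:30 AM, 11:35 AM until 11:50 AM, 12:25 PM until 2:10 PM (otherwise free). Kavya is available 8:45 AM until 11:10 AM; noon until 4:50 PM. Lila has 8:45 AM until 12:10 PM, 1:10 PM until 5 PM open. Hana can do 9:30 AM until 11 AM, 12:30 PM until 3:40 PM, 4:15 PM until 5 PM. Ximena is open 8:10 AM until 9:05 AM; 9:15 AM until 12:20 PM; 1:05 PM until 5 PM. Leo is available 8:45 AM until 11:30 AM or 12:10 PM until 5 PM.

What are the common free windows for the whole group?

Mateo free: 09:30-11:35, 11:50-12:25, 14:10-17:00 (invert busy blocks within the working day).
Kavya free: 08:45-11:10, 12:00-16:50.
Lila free: 08:45-12:10, 13:10-17:00.
Hana free: 09:30-11:00, 12:30-15:40, 16:15-17:00.
Ximena free: 08:10-09:05, 09:15-12:20, 13:05-17:00.
Leo free: 08:45-11:30, 12:10-17:00.
Mateo ∩ Kavya: 09:30-11:10, 12:00-12:25, 14:10-16:50.
Mateo ∩ Kavya ∩ Lila: 09:30-11:10, 12:00-12:10, 14:10-16:50.
Mateo ∩ Kavya ∩ Lila ∩ Hana: 09:30-11:00, 14:10-15:40, 16:15-16:50.
Mateo ∩ Kavya ∩ Lila ∩ Hana ∩ Ximena: 09:30-11:00, 14:10-15:40, 16:15-16:50.
Mateo ∩ Kavya ∩ Lila ∩ Hana ∩ Ximena ∩ Leo: 09:30-11:00, 14:10-15:40, 16:15-16:50.

09:30-11:00, 14:10-15:40, 16:15-16:50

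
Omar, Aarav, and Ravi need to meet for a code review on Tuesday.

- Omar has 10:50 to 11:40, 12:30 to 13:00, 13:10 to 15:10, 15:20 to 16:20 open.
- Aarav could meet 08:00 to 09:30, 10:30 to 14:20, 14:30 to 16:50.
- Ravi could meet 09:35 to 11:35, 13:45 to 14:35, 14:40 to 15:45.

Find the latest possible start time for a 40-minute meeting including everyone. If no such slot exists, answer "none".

Omar ∩ Aarav: 10:50-11:40, 12:30-13:00, 13:10-14:20, 14:30-15:10, 15:20-16:20.
Omar ∩ Aarav ∩ Ravi: 10:50-11:35, 13:45-14:20, 14:30-14:35, 14:40-15:10, 15:20-15:45.
Those are the intersection windows.
The last common window of at least 40 minutes is 10:50-11:35; a 40-minute meeting can start as late as 10:55 and still end by 11:35.

10:55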